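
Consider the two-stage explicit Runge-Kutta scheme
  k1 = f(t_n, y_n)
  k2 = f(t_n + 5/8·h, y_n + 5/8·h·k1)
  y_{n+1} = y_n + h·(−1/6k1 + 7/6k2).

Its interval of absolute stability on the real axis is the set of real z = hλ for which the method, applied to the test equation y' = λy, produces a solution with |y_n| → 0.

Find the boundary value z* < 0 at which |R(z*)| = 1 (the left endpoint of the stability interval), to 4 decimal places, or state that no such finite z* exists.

z* = -1.3714.

With y'=λy (z=hλ):
  k1=λy_n ⇒ h·k1=z·y_n;  k2=λ(1+5/8z)y_n ⇒ h·k2=z(1+5/8z)y_n
  y_{n+1}/y_n = 1 − 1/6z + 7/6z(1+5/8z) = 1 + z + 35/48z²
  Hence R(z) = 1 + z + 35/48z².

Boundary: |R(x)|=1, x<0.
x=-1.1: |R|=0.7823
R=1: x+35/48x²=0 ⇒ x=−48/35=-1.3714; min R=1−1/(4·35/48)=0.6571>−1
Confirm numerically:
  x=-1.264: |R|=0.90099 <1
  x=-1.089: |R|=0.77573 <1
  x=-0.894: |R|=0.68878 <1
  x=-0.592: |R|=0.66355 <1
  x=-1.705: |R|=1.41471 >1
  x=-1.436: |R|=1.06761 >1
Stable set (-1.3714, 0).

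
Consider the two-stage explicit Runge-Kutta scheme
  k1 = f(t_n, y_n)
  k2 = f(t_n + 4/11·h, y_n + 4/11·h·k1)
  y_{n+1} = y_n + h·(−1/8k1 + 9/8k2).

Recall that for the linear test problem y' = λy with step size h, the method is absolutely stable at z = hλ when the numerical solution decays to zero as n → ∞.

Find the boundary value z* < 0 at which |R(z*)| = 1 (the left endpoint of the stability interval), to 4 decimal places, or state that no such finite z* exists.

Set f=λy, z=hλ:
  k1=λy_n ⇒ h·k1=z·y_n;  k2=λ(1+4/11z)y_n ⇒ h·k2=z(1+4/11z)y_n
  y_{n+1}/y_n = 1 − 1/8z + 9/8z(1+4/11z) = 1 + z + 9/22z²
  ⇒ R(z) = 1 + z + 9/22z².

Find x<0 with |R(x)|<1.
x=-1.44: |R|=0.4083
R=1: x+9/22x²=0 ⇒ x=−22/9=-2.4444; min R=1−1/(4·9/22)=0.3889>−1
Confirm numerically:
  x=-1.746: |R|=0.50112 <1
  x=-1.247: |R|=0.38914 <1
  x=-1.160: |R|=0.39047 <1
  x=-1.046: |R|=0.40159 <1
  x=-3.001: |R|=1.68327 >1
  x=-2.681: |R|=1.25945 >1
So |R|<1 on (-2.4444, 0).

left endpoint -2.4444.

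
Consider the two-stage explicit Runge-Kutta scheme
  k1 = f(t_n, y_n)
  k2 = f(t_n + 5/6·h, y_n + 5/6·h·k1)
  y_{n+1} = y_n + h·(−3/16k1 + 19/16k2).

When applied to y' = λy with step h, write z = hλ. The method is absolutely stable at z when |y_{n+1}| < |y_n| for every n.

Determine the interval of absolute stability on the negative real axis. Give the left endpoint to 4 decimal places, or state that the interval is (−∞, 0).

With y'=λy (z=hλ):
  k1=λy_n ⇒ h·k1=z·y_n;  k2=λ(1+5/6z)y_n ⇒ h·k2=z(1+5/6z)y_n
  y_{n+1}/y_n = 1 − 3/16z + 19/16z(1+5/6z) = 1 + z + 95/96z²
  ⇒ R(z) = 1 + z + 95/96z².

Solve |R(x)|<1 on ℝ⁻.
x=-0.94: |R|=0.9344
R=1: x+95/96x²=0 ⇒ x=−96/95=-1.0105; min R=1−1/(4·95/96)=0.7474>−1
Confirm numerically:
  x=-0.758: |R|=0.81058 <1
  x=-0.736: |R|=0.80005 <1
  x=-0.449: |R|=0.75050 <1
  x=-1.216: |R|=1.24725 >1
  x=-1.159: |R|=1.17029 >1
  x=-1.105: |R|=1.10331 >1
Interval (-1.0105, 0).

z∈(-1.0105,0).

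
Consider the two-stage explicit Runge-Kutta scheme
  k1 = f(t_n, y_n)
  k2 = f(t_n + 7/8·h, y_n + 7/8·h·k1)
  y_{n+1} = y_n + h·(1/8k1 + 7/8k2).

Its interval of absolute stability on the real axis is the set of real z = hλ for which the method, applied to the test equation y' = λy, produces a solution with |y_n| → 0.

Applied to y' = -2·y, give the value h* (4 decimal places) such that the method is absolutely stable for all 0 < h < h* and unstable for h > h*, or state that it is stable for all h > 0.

Test eqn y'=λy, z=hλ:
  k1=λy_n ⇒ h·k1=z·y_n;  k2=λ(1+7/8z)y_n ⇒ h·k2=z(1+7/8z)y_n
  y_{n+1}/y_n = 1 + 1/8z + 7/8z(1+7/8z) = 1 + z + 49/64z²
  so R(z) = 1 + z + 49/64z².

Need |R(x)|<1, x<0.
x=-1.04: |R|=0.7881
R=1: x+49/64x²=0 ⇒ x=−64/49=-1.3061; min R=1−1/(4·49/64)=0.6735>−1
Confirm numerically:
  x=-0.999: |R|=0.76509 <1
  x=-0.861: |R|=0.70657 <1
  x=-0.838: |R|=0.69966 <1
  x=-1.727: |R|=1.55650 >1
  x=-1.468: |R|=1.18194 >1
Stable set (-1.3061, 0).

(-1.3061,0); λ=-2 ⇒ h* = (64/49)/2 = 0.6531.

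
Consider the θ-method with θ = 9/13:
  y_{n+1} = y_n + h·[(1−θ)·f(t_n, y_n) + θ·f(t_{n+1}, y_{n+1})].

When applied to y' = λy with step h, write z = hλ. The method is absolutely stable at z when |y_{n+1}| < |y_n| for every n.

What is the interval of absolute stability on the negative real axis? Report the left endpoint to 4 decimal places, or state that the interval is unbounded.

On y'=λy, z=hλ:
  y_{n+1} = y_n + z·[4/13·y_n + 9/13·y_{n+1}] ⇒ (1 − 9/13z)y_{n+1} = (1 + 4/13z)y_n
  R(z) = (1 + 4/13z)/(1 − 9/13z).

Find x<0 with |R(x)|<1.
x=-1.43: |R|=0.2814
x=-2: |R|=0.1613
x=-10: |R|=0.2621
x=-100: |R|=0.4239
θ=9/13≥1/2 ⇒ |1+4/13x|<|1−9/13x| ∀x<0 ⇒ interval (−∞,0).

interval (−∞, 0).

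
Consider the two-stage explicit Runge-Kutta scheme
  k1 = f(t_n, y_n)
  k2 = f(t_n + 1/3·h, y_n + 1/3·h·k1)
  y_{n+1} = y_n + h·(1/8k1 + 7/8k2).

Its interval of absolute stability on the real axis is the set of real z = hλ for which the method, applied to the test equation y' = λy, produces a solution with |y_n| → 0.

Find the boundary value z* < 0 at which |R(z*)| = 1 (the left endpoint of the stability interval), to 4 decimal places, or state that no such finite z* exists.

Set f=λy, z=hλ:
  k1=λy_n ⇒ h·k1=z·y_n;  k2=λ(1+1/3z)y_n ⇒ h·k2=z(1+1/3z)y_n
  y_{n+1}/y_n = 1 + 1/8z + 7/8z(1+1/3z) = 1 + z + 7/24z²
  R(z) = 1 + z + 7/24z².

Find x<0 with |R(x)|<1.
x=-0.37: |R|=0.6699
R=1: x+7/24x²=0 ⇒ x=−24/7=-3.4286; min R=1−1/(4·7/24)=0.1429>−1
Confirm numerically:
  x=-2.858: |R|=0.52438 <1
  x=-2.483: |R|=0.31521 <1
  x=-2.006: |R|=0.16768 <1
  x=-3.644: |R|=1.22896 >1
  x=-3.566: |R|=1.14294 >1
Stable set (-3.4286, 0).

left endpoint -3.4286.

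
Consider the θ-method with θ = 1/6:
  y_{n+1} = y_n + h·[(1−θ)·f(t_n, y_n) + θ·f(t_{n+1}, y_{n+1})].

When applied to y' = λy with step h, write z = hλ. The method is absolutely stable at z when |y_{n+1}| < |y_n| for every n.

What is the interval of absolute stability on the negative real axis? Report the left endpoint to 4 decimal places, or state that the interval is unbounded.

Test eqn y'=λy, z=hλ:
  y_{n+1} = y_n + z·[5/6·y_n + 1/6·y_{n+1}] ⇒ (1 − 1/6z)y_{n+1} = (1 + 5/6z)y_n
  ⇒ R(z) = (1 + 5/6z)/(1 − 1/6z).

Find x<0 with |R(x)|<1.
x=-0.96: |R|=0.1724
R=−1: 1+5/6x = −1+1/6x ⇒ -2/3x=2 ⇒ x=2/(-2/3)=-3.0000
Confirm numerically:
  x=-2.833: |R|=0.92437 <1
  x=-2.752: |R|=0.88665 <1
  x=-1.324: |R|=0.08465 <1
  x=-3.238: |R|=1.10305 >1
  x=-3.173: |R|=1.07544 >1
  x=-3.038: |R|=1.01682 >1
So |R|<1 on (-3.0000, 0).

(-3.0000, 0).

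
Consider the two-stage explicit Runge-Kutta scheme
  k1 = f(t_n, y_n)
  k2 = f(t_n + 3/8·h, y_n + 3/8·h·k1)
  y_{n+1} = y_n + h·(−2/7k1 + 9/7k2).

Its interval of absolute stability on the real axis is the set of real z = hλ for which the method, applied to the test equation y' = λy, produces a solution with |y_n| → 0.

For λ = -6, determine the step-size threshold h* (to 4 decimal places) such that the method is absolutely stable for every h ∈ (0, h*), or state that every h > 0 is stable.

Set f=λy, z=hλ:
  k1=λy_n ⇒ h·k1=z·y_n;  k2=λ(1+3/8z)y_n ⇒ h·k2=z(1+3/8z)y_n
  y_{n+1}/y_n = 1 − 2/7z + 9/7z(1+3/8z) = 1 + z + 27/56z²
  so R(z) = 1 + z + 27/56z².

Need |R(x)|<1, x<0.
x=-1.46: |R|=0.5677
R=1: x+27/56x²=0 ⇒ x=−56/27=-2.0741; min R=1−1/(4·27/56)=0.4815>−1
Confirm numerically:
  x=-2.019: |R|=0.94639 <1
  x=-1.939: |R|=0.87372 <1
  x=-1.062: |R|=0.48178 <1
  x=-0.975: |R|=0.48334 <1
  x=-2.375: |R|=1.34459 >1
  x=-2.362: |R|=1.32790 >1
  x=-2.228: |R|=1.16535 >1
Stable set (-2.0741, 0).

(-2.0741,0); λ=-6 ⇒ h* = (56/27)/6 = 0.3457.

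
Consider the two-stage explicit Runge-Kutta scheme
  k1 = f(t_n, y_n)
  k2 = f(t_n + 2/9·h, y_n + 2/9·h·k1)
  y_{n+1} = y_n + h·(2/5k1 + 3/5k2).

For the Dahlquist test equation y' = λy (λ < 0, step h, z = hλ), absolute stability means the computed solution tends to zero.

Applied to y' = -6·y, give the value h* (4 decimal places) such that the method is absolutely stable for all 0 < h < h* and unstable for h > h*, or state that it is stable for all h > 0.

(-7.5000,0); λ=-6 ⇒ h* = (15/2)/6 = 1.2500.

On y'=λy, z=hλ:
  k1=λy_n ⇒ h·k1=z·y_n;  k2=λ(1+2/9z)y_n ⇒ h·k2=z(1+2/9z)y_n
  y_{n+1}/y_n = 1 + 2/5z + 3/5z(1+2/9z) = 1 + z + 2/15z²
  R(z) = 1 + z + 2/15z².

Boundary: |R(x)|=1, x<0.
x=-0.82: |R|=0.2697
R=1: x+2/15x²=0 ⇒ x=−15/2=-7.5000; min R=1−1/(4·2/15)=-0.8750>−1
Confirm numerically:
  x=-5.905: |R|=0.25580 <1
  x=-5.449: |R|=0.49012 <1
  x=-4.551: |R|=0.78945 <1
  x=-3.653: |R|=0.87375 <1
  x=-8.067: |R|=1.60987 >1
  x=-7.971: |R|=1.50058 >1
  x=-7.702: |R|=1.20744 >1
Stable set (-7.5000, 0).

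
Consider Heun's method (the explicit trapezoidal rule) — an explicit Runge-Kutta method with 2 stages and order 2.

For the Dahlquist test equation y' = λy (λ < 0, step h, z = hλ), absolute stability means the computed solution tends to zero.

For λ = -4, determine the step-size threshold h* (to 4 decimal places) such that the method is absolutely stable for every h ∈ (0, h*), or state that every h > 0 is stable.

(-2.0000,0); λ=-4 ⇒ h* = 0.5000.

On y'=λy, z=hλ:
  order 2, 2-stage ⇒ R(z)=1+z+z^2/2
  (e.g. R(-0.31)=0.73805, |R|=0.73805)

Boundary: |R(x)|=1, x<0.
x=-0.31: |R|=0.7380
|R(-2.33)|=1.3845 |R(-1.57)|=0.6624 |R(-0.69)|=0.5481
Bisect:
  x_lo=-2.4844 |R|=1.6017  x_hi=-0.3248 |R|=0.7279
  mid=-1.40461 |R|=0.58185 →hi
  mid=-1.94450 |R|=0.94604 →hi
  mid=-2.21444 |R|=1.23744 →lo
  mid=-2.07947 |R|=1.08263 →lo
  mid=-2.01198 |R|=1.01206 →lo
  mid=-1.97824 |R|=0.97848 →hi
  mid=-1.99511 |R|=0.99512 →hi
  mid=-2.00355 |R|=1.00355 →lo
  ...
  [-2.00012,-1.99999] ⇒ x*=-2.0000
Stable set (-2.0000, 0).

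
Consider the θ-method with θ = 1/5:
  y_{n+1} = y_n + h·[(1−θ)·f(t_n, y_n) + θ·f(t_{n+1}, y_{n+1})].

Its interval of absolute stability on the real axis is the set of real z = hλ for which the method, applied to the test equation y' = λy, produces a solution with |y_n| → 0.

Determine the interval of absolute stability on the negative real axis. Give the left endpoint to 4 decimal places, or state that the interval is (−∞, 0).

(-3.3333, 0).

Set f=λy, z=hλ:
  y_{n+1} = y_n + z·[4/5·y_n + 1/5·y_{n+1}] ⇒ (1 − 1/5z)y_{n+1} = (1 + 4/5z)y_n
  Hence R(z) = (1 + 4/5z)/(1 − 1/5z).

Boundary: |R(x)|=1, x<0.
x=-0.42: |R|=0.6125
R=−1: 1+4/5x = −1+1/5x ⇒ -3/5x=2 ⇒ x=2/(-3/5)=-3.3333
Confirm numerically:
  x=-3.132: |R|=0.92573 <1
  x=-2.608: |R|=0.71399 <1
  x=-2.264: |R|=0.55837 <1
  x=-2.097: |R|=0.47738 <1
  x=-3.906: |R|=1.19290 >1
  x=-3.547: |R|=1.07500 >1
So |R|<1 on (-3.3333, 0).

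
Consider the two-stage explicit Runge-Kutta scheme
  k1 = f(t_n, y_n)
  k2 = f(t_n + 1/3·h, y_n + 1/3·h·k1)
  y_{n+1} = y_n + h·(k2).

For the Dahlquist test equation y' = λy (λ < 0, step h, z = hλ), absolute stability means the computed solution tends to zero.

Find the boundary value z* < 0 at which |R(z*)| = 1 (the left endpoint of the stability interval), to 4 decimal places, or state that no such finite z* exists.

left endpoint -3.0000.

On y'=λy, z=hλ:
  k1=λy_n ⇒ h·k1=z·y_n;  k2=λ(1+1/3z)y_n ⇒ h·k2=z(1+1/3z)y_n
  y_{n+1}/y_n = 1 + z(1+1/3z) = 1 + z + 1/3z²
  ⇒ R(z) = 1 + z + 1/3z².

Find x<0 with |R(x)|<1.
x=-1.49: |R|=0.2500
R=1: x+1/3x²=0 ⇒ x=−3=-3.0000; min R=1−1/(4·1/3)=0.2500>−1
Confirm numerically:
  x=-2.723: |R|=0.74858 <1
  x=-2.441: |R|=0.54516 <1
  x=-1.963: |R|=0.32146 <1
  x=-1.345: |R|=0.25801 <1
  x=-3.392: |R|=1.44322 >1
  x=-3.200: |R|=1.21333 >1
  x=-3.062: |R|=1.06328 >1
Stable set (-3.0000, 0).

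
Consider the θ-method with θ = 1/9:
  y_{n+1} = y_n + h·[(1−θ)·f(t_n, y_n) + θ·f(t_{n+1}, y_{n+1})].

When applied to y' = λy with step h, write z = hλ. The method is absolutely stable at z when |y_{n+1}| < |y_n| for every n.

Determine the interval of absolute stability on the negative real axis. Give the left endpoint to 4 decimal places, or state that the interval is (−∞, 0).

Set f=λy, z=hλ:
  y_{n+1} = y_n + z·[8/9·y_n + 1/9·y_{n+1}] ⇒ (1 − 1/9z)y_{n+1} = (1 + 8/9z)y_n
  so R(z) = (1 + 8/9z)/(1 − 1/9z).

Need |R(x)|<1, x<0.
x=-0.46: |R|=0.5624
R=−1: 1+8/9x = −1+1/9x ⇒ -7/9x=2 ⇒ x=2/(-7/9)=-2.5714
Confirm numerically:
  x=-2.261: |R|=0.80703 <1
  x=-1.754: |R|=0.46792 <1
  x=-1.476: |R|=0.26804 <1
  x=-1.188: |R|=0.04947 <1
  x=-3.116: |R|=1.31463 >1
  x=-2.901: |R|=1.19385 >1
  x=-2.682: |R|=1.06626 >1
Interval (-2.5714, 0).

(-2.5714, 0).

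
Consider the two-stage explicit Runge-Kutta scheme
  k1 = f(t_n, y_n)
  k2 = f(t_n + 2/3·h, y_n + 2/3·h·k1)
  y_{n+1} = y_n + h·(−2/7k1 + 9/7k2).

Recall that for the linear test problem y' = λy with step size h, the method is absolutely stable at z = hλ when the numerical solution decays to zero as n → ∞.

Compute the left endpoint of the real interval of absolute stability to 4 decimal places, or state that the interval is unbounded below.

left endpoint -1.1667.

Test eqn y'=λy, z=hλ:
  k1=λy_n ⇒ h·k1=z·y_n;  k2=λ(1+2/3z)y_n ⇒ h·k2=z(1+2/3z)y_n
  y_{n+1}/y_n = 1 − 2/7z + 9/7z(1+2/3z) = 1 + z + 6/7z²
  Hence R(z) = 1 + z + 6/7z².

Solve |R(x)|<1 on ℝ⁻.
x=-1.32: |R|=1.1735
R=1: x+6/7x²=0 ⇒ x=−7/6=-1.1667; min R=1−1/(4·6/7)=0.7083>−1
Confirm numerically:
  x=-1.111: |R|=0.94699 <1
  x=-1.080: |R|=0.91977 <1
  x=-0.823: |R|=0.75757 <1
  x=-0.726: |R|=0.72578 <1
  x=-1.696: |R|=1.76950 >1
  x=-1.592: |R|=1.58040 >1
Interval (-1.1667, 0).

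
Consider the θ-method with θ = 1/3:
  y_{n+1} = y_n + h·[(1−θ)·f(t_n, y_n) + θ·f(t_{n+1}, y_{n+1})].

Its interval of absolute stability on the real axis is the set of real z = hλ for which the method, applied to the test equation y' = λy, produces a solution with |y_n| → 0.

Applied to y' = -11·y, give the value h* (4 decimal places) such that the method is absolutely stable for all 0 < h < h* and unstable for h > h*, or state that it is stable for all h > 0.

Set f=λy, z=hλ:
  y_{n+1} = y_n + z·[2/3·y_n + 1/3·y_{n+1}] ⇒ (1 − 1/3z)y_{n+1} = (1 + 2/3z)y_n
  ⇒ R(z) = (1 + 2/3z)/(1 − 1/3z).

Find x<0 with |R(x)|<1.
x=-1.46: |R|=0.0179
R=−1: 1+2/3x = −1+1/3x ⇒ -1/3x=2 ⇒ x=2/(-1/3)=-6.0000
Confirm numerically:
  x=-5.645: |R|=0.95894 <1
  x=-5.133: |R|=0.89340 <1
  x=-4.046: |R|=0.72268 <1
  x=-6.280: |R|=1.03017 >1
  x=-6.099: |R|=1.01088 >1
So |R|<1 on (-6.0000, 0).

(-6.0000,0); λ=-11 ⇒ h* = (6)/11 = 0.5455.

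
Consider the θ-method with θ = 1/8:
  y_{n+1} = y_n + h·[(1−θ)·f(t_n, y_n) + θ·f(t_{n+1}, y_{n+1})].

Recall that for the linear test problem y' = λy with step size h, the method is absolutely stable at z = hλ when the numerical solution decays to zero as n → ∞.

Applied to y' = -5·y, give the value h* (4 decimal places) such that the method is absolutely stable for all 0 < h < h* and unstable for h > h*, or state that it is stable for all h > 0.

(-2.6667,0); λ=-5 ⇒ h* = (8/3)/5 = 0.5333.

Test eqn y'=λy, z=hλ:
  y_{n+1} = y_n + z·[7/8·y_n + 1/8·y_{n+1}] ⇒ (1 − 1/8z)y_{n+1} = (1 + 7/8z)y_n
  R(z) = (1 + 7/8z)/(1 − 1/8z).

Find x<0 with |R(x)|<1.
x=-1.61: |R|=0.3403
R=−1: 1+7/8x = −1+1/8x ⇒ -3/4x=2 ⇒ x=2/(-3/4)=-2.6667
Confirm numerically:
  x=-1.963: |R|=0.57623 <1
  x=-1.953: |R|=0.56978 <1
  x=-1.471: |R|=0.24253 <1
  x=-1.106: |R|=0.02833 <1
  x=-3.046: |R|=1.20605 >1
  x=-2.863: |R|=1.10844 >1
Interval (-2.6667, 0).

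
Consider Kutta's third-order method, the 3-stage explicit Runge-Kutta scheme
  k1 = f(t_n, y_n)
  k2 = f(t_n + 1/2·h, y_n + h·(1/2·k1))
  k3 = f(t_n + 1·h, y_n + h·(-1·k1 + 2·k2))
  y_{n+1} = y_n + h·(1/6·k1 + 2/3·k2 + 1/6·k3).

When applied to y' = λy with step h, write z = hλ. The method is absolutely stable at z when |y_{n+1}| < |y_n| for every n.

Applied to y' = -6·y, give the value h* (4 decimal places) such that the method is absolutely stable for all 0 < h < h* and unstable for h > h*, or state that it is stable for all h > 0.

With y'=λy (z=hλ):
  order 3, 3-stage ⇒ R(z)=1+z+z^2/2+z^3/6
  (e.g. R(-1.61)=-0.00950, |R|=0.00950)

Need |R(x)|<1, x<0.
x=-1.61: |R|=0.0095
|R(-2.77)|=1.4759 |R(-1.62)|=0.0164 |R(-1.52)|=0.0499
Bisect:
  x_lo=-3.0645 |R|=2.1655  x_hi=-0.3194 |R|=0.7262
  mid=-1.69194 |R|=0.06785 →hi
  mid=-2.37822 |R|=0.79210 →hi
  mid=-2.72136 |R|=1.37744 →lo
  mid=-2.54979 |R|=1.06196 →lo
  mid=-2.46401 |R|=0.92164 →hi
  mid=-2.50690 |R|=0.99042 →hi
  mid=-2.52835 |R|=1.02584 →lo
  mid=-2.51762 |R|=1.00804 →lo
  mid=-2.51226 |R|=0.99921 →hi
  mid=-2.51494 |R|=1.00362 →lo
  ...
  [-2.51276,-2.51260] ⇒ x*=-2.5127
Interval (-2.5127, 0).

(-2.5127,0); λ=-6 ⇒ h* = 0.4188.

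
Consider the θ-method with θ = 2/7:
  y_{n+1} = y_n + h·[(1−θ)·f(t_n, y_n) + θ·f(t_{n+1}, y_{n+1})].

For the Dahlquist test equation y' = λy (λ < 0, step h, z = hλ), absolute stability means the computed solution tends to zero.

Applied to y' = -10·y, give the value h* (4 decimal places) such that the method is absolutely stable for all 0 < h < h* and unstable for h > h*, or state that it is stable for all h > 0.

With y'=λy (z=hλ):
  y_{n+1} = y_n + z·[5/7·y_n + 2/7·y_{n+1}] ⇒ (1 − 2/7z)y_{n+1} = (1 + 5/7z)y_n
  R(z) = (1 + 5/7z)/(1 − 2/7z).

Boundary: |R(x)|=1, x<0.
x=-1.32: |R|=0.0415
R=−1: 1+5/7x = −1+2/7x ⇒ -3/7x=2 ⇒ x=2/(-3/7)=-4.6667
Confirm numerically:
  x=-4.621: |R|=0.99157 <1
  x=-3.361: |R|=0.71455 <1
  x=-2.035: |R|=0.28681 <1
  x=-5.189: |R|=1.09017 >1
  x=-4.810: |R|=1.02587 >1
  x=-4.788: |R|=1.02196 >1
So |R|<1 on (-4.6667, 0).

(-4.6667,0); λ=-10 ⇒ h* = (14/3)/10 = 0.4667.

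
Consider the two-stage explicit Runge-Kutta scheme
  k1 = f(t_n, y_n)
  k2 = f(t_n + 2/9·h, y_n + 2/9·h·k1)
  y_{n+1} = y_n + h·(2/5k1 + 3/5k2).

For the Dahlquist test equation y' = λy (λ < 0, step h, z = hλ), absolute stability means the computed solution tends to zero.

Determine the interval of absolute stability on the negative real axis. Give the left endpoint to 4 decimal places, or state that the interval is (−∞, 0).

Set f=λy, z=hλ:
  k1=λy_n ⇒ h·k1=z·y_n;  k2=λ(1+2/9z)y_n ⇒ h·k2=z(1+2/9z)y_n
  y_{n+1}/y_n = 1 + 2/5z + 3/5z(1+2/9z) = 1 + z + 2/15z²
  Hence R(z) = 1 + z + 2/15z².

Find x<0 with |R(x)|<1.
x=-1.56: |R|=0.2355
R=1: x+2/15x²=0 ⇒ x=−15/2=-7.5000; min R=1−1/(4·2/15)=-0.8750>−1
Confirm numerically:
  x=-6.946: |R|=0.48692 <1
  x=-6.491: |R|=0.12674 <1
  x=-5.671: |R|=0.38297 <1
  x=-7.835: |R|=1.34996 >1
  x=-7.525: |R|=1.02508 >1
Interval (-7.5000, 0).

z∈(-7.5000,0).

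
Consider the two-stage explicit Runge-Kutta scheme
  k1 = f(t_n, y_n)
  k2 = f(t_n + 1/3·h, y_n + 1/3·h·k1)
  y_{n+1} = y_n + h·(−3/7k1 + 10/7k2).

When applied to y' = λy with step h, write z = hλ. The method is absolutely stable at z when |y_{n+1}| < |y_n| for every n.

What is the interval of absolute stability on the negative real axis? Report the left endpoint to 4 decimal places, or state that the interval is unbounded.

On y'=λy, z=hλ:
  k1=λy_n ⇒ h·k1=z·y_n;  k2=λ(1+1/3z)y_n ⇒ h·k2=z(1+1/3z)y_n
  y_{n+1}/y_n = 1 − 3/7z + 10/7z(1+1/3z) = 1 + z + 10/21z²
  R(z) = 1 + z + 10/21z².

Find x<0 with |R(x)|<1.
x=-0.47: |R|=0.6352
R=1: x+10/21x²=0 ⇒ x=−21/10=-2.1000; min R=1−1/(4·10/21)=0.4750>−1
Confirm numerically:
  x=-1.283: |R|=0.50085 <1
  x=-1.126: |R|=0.47775 <1
  x=-0.897: |R|=0.48615 <1
  x=-2.215: |R|=1.12130 >1
  x=-2.139: |R|=1.03972 >1
So |R|<1 on (-2.1000, 0).

(-2.1000, 0).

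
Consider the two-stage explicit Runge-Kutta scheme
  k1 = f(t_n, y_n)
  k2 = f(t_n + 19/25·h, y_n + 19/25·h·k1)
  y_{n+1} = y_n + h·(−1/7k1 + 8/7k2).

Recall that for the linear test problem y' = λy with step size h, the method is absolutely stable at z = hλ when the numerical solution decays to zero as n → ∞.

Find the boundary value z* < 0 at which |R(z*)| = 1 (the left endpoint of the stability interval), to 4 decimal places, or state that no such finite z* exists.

z* = -1.1513.

With y'=λy (z=hλ):
  k1=λy_n ⇒ h·k1=z·y_n;  k2=λ(1+19/25z)y_n ⇒ h·k2=z(1+19/25z)y_n
  y_{n+1}/y_n = 1 − 1/7z + 8/7z(1+19/25z) = 1 + z + 152/175z²
  so R(z) = 1 + z + 152/175z².

Find x<0 with |R(x)|<1.
x=-0.62: |R|=0.7139
R=1: x+152/175x²=0 ⇒ x=−175/152=-1.1513; min R=1−1/(4·152/175)=0.7122>−1
Confirm numerically:
  x=-1.014: |R|=0.87906 <1
  x=-0.916: |R|=0.81278 <1
  x=-0.615: |R|=0.71352 <1
  x=-1.637: |R|=1.69057 >1
  x=-1.492: |R|=1.44150 >1
  x=-1.392: |R|=1.29100 >1
Stable set (-1.1513, 0).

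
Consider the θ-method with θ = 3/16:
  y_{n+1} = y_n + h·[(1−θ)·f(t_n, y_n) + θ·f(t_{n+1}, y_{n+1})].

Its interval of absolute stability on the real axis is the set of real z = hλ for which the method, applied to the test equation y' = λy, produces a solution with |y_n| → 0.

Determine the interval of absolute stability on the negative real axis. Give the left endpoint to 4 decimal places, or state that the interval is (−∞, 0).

On y'=λy, z=hλ:
  y_{n+1} = y_n + z·[13/16·y_n + 3/16·y_{n+1}] ⇒ (1 − 3/16z)y_{n+1} = (1 + 13/16z)y_n
  so R(z) = (1 + 13/16z)/(1 − 3/16z).

Boundary: |R(x)|=1, x<0.
x=-1.54: |R|=0.1950
R=−1: 1+13/16x = −1+3/16x ⇒ -5/8x=2 ⇒ x=2/(-5/8)=-3.2000
Confirm numerically:
  x=-2.393: |R|=0.65184 <1
  x=-2.052: |R|=0.48186 <1
  x=-1.321: |R|=0.05876 <1
  x=-3.731: |R|=1.19527 >1
  x=-3.316: |R|=1.04470 >1
So |R|<1 on (-3.2000, 0).

z∈(-3.2000,0).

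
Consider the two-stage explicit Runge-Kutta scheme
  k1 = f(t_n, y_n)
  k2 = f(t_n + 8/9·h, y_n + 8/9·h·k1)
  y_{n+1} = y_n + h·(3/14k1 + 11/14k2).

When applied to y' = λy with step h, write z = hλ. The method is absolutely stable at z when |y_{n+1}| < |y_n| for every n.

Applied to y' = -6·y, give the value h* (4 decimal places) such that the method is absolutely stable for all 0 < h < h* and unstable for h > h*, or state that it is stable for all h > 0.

On y'=λy, z=hλ:
  k1=λy_n ⇒ h·k1=z·y_n;  k2=λ(1+8/9z)y_n ⇒ h·k2=z(1+8/9z)y_n
  y_{n+1}/y_n = 1 + 3/14z + 11/14z(1+8/9z) = 1 + z + 44/63z²
  Hence R(z) = 1 + z + 44/63z².

Need |R(x)|<1, x<0.
x=-1.56: |R|=1.1397
R=1: x+44/63x²=0 ⇒ x=−63/44=-1.4318; min R=1−1/(4·44/63)=0.6420>−1
Confirm numerically:
  x=-1.072: |R|=0.73060 <1
  x=-1.026: |R|=0.70920 <1
  x=-0.952: |R|=0.68097 <1
  x=-0.882: |R|=0.66131 <1
  x=-1.516: |R|=1.08913 >1
  x=-1.497: |R|=1.06815 >1
Stable set (-1.4318, 0).

(-1.4318,0); λ=-6 ⇒ h* = (63/44)/6 = 0.2386.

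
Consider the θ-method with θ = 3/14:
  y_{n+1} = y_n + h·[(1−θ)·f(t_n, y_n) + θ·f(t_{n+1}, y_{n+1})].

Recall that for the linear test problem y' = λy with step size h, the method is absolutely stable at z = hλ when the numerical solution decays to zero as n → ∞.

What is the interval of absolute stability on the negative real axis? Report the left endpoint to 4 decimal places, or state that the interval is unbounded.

Test eqn y'=λy, z=hλ:
  y_{n+1} = y_n + z·[11/14·y_n + 3/14·y_{n+1}] ⇒ (1 − 3/14z)y_{n+1} = (1 + 11/14z)y_n
  ⇒ R(z) = (1 + 11/14z)/(1 − 3/14z).

Find x<0 with |R(x)|<1.
x=-0.8: |R|=0.3171
R=−1: 1+11/14x = −1+3/14x ⇒ -4/7x=2 ⇒ x=2/(-4/7)=-3.5000
Confirm numerically:
  x=-3.361: |R|=0.95383 <1
  x=-1.765: |R|=0.28064 <1
  x=-1.522: |R|=0.14769 <1
  x=-1.476: |R|=0.12134 <1
  x=-4.073: |R|=1.17484 >1
  x=-4.043: |R|=1.16625 >1
So |R|<1 on (-3.5000, 0).

(-3.5000, 0).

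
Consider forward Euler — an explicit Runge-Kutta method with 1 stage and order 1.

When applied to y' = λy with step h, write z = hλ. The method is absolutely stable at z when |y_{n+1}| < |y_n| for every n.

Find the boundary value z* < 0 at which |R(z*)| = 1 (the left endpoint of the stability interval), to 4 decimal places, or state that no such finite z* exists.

With y'=λy (z=hλ):
  order 1, 1-stage ⇒ R(z)=1+z
  (e.g. R(-1.41)=-0.41000, |R|=0.41000)

Boundary: |R(x)|=1, x<0.
x=-1.41: |R|=0.4100
|R(-1.7)|=0.7000 |R(-1.58)|=0.5800 |R(-1.26)|=0.2600
Bisect:
  x_lo=-2.5877 |R|=1.5877  x_hi=-0.0829 |R|=0.9171
  mid=-1.33530 |R|=0.33530 →hi
  mid=-1.96148 |R|=0.96148 →hi
  mid=-2.27457 |R|=1.27457 →lo
  mid=-2.11803 |R|=1.11803 →lo
  mid=-2.03975 |R|=1.03975 →lo
  mid=-2.00062 |R|=1.00062 →lo
  mid=-1.98105 |R|=0.98105 →hi
  mid=-1.99083 |R|=0.99083 →hi
  mid=-1.99572 |R|=0.99572 →hi
  ...
  [-2.00000,-1.99985] ⇒ x*=-2.0000
Stable set (-2.0000, 0).

left endpoint -2.0000.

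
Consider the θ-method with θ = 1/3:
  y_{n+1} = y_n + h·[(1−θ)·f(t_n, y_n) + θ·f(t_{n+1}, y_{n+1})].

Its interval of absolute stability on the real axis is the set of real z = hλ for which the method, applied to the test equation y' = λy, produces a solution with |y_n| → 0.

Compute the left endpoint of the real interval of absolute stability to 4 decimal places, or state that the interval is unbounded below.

left endpoint -6.0000.

With y'=λy (z=hλ):
  y_{n+1} = y_n + z·[2/3·y_n + 1/3·y_{n+1}] ⇒ (1 − 1/3z)y_{n+1} = (1 + 2/3z)y_n
  Hence R(z) = (1 + 2/3z)/(1 − 1/3z).

Boundary: |R(x)|=1, x<0.
x=-1.44: |R|=0.0270
R=−1: 1+2/3x = −1+1/3x ⇒ -1/3x=2 ⇒ x=2/(-1/3)=-6.0000
Confirm numerically:
  x=-5.628: |R|=0.95688 <1
  x=-5.284: |R|=0.91357 <1
  x=-4.326: |R|=0.77150 <1
  x=-2.846: |R|=0.46049 <1
  x=-6.051: |R|=1.00563 >1
  x=-6.050: |R|=1.00552 >1
  x=-6.048: |R|=1.00531 >1
So |R|<1 on (-6.0000, 0).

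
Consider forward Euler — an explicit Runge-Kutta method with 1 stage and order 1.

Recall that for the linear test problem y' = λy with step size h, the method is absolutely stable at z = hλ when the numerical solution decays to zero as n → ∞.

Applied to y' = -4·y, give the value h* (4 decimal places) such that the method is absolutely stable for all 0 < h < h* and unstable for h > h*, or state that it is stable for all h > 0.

(-2.0000,0); λ=-4 ⇒ h* = 0.5000.

With y'=λy (z=hλ):
  order 1, 1-stage ⇒ R(z)=1+z
  (e.g. R(-0.47)=0.53000, |R|=0.53000)

Solve |R(x)|<1 on ℝ⁻.
x=-0.47: |R|=0.5300
|R(-2.35)|=1.3500 |R(-1.99)|=0.9900 |R(-1.82)|=0.8200
Bisect:
  x_lo=-2.5462 |R|=1.5462  x_hi=-0.1519 |R|=0.8481
  mid=-1.34905 |R|=0.34905 →hi
  mid=-1.94760 |R|=0.94760 →hi
  mid=-2.24688 |R|=1.24688 →lo
  mid=-2.09724 |R|=1.09724 →lo
  mid=-2.02242 |R|=1.02242 →lo
  mid=-1.98501 |R|=0.98501 →hi
  mid=-2.00372 |R|=1.00372 →lo
  mid=-1.99437 |R|=0.99437 →hi
  mid=-1.99904 |R|=0.99904 →hi
  ...
  [-2.00007,-1.99992] ⇒ x*=-2.0000
Stable set (-2.0000, 0).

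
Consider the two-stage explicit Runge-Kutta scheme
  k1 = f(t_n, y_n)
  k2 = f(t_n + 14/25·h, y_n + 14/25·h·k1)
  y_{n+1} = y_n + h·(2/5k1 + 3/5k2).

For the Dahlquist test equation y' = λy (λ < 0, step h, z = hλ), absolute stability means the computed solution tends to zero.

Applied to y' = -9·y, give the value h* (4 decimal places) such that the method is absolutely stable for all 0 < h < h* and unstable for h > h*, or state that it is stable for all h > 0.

With y'=λy (z=hλ):
  k1=λy_n ⇒ h·k1=z·y_n;  k2=λ(1+14/25z)y_n ⇒ h·k2=z(1+14/25z)y_n
  y_{n+1}/y_n = 1 + 2/5z + 3/5z(1+14/25z) = 1 + z + 42/125z²
  so R(z) = 1 + z + 42/125z².

Boundary: |R(x)|=1, x<0.
x=-1.1: |R|=0.3066
R=1: x+42/125x²=0 ⇒ x=−125/42=-2.9762; min R=1−1/(4·42/125)=0.2560>−1
Confirm numerically:
  x=-2.352: |R|=0.50672 <1
  x=-2.219: |R|=0.43545 <1
  x=-1.529: |R|=0.25651 <1
  x=-1.332: |R|=0.26414 <1
  x=-3.485: |R|=1.59580 >1
  x=-3.444: |R|=1.54134 >1
So |R|<1 on (-2.9762, 0).

(-2.9762,0); λ=-9 ⇒ h* = (125/42)/9 = 0.3307.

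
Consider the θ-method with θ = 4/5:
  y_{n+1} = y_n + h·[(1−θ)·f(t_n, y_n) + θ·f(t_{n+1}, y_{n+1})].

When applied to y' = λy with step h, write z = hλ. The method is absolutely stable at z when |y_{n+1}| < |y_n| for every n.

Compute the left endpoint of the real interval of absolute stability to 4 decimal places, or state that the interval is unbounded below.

Test eqn y'=λy, z=hλ:
  y_{n+1} = y_n + z·[1/5·y_n + 4/5·y_{n+1}] ⇒ (1 − 4/5z)y_{n+1} = (1 + 1/5z)y_n
  Hence R(z) = (1 + 1/5z)/(1 − 4/5z).

Need |R(x)|<1, x<0.
x=-1.15: |R|=0.4010
x=-2: |R|=0.2308
x=-10: |R|=0.1111
x=-100: |R|=0.2346
θ=4/5≥1/2 ⇒ |1+1/5x|<|1−4/5x| ∀x<0 ⇒ stable on all of ℝ⁻.

interval (−∞, 0).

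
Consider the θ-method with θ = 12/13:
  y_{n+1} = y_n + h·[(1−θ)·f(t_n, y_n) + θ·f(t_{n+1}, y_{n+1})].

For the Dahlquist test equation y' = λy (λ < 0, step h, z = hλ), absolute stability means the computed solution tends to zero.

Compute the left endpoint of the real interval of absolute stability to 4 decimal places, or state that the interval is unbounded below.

unbounded; (−∞, 0).

Test eqn y'=λy, z=hλ:
  y_{n+1} = y_n + z·[1/13·y_n + 12/13·y_{n+1}] ⇒ (1 − 12/13z)y_{n+1} = (1 + 1/13z)y_n
  so R(z) = (1 + 1/13z)/(1 − 12/13z).

Need |R(x)|<1, x<0.
x=-0.37: |R|=0.7242
x=-2: |R|=0.2973
x=-10: |R|=0.0226
x=-100: |R|=0.0717
θ=12/13≥1/2 ⇒ |1+1/13x|<|1−12/13x| ∀x<0 ⇒ stable on all of ℝ⁻.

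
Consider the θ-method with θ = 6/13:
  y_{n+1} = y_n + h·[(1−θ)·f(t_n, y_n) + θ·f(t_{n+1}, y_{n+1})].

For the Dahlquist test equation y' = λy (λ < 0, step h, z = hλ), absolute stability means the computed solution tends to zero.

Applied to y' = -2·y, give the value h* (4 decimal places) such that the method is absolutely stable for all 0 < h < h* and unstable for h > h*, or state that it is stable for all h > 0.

On y'=λy, z=hλ:
  y_{n+1} = y_n + z·[7/13·y_n + 6/13·y_{n+1}] ⇒ (1 − 6/13z)y_{n+1} = (1 + 7/13z)y_n
  R(z) = (1 + 7/13z)/(1 − 6/13z).

Solve |R(x)|<1 on ℝ⁻.
x=-1.55: |R|=0.0964
R=−1: 1+7/13x = −1+6/13x ⇒ -1/13x=2 ⇒ x=2/(-1/13)=-26.0000
Confirm numerically:
  x=-24.887: |R|=0.99314 <1
  x=-17.941: |R|=0.93320 <1
  x=-15.021: |R|=0.89354 <1
  x=-26.328: |R|=1.00192 >1
  x=-26.026: |R|=1.00015 >1
So |R|<1 on (-26.0000, 0).

(-26.0000,0); λ=-2 ⇒ h* = (26)/2 = 13.0000.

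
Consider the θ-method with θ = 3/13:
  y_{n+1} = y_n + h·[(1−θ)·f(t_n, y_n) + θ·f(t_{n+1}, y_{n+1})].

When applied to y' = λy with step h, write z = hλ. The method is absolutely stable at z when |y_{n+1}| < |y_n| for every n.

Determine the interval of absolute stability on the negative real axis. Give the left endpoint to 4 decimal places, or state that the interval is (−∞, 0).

(-3.7143, 0).

With y'=λy (z=hλ):
  y_{n+1} = y_n + z·[10/13·y_n + 3/13·y_{n+1}] ⇒ (1 − 3/13z)y_{n+1} = (1 + 10/13z)y_n
  Hence R(z) = (1 + 10/13z)/(1 − 3/13z).

Solve |R(x)|<1 on ℝ⁻.
x=-0.59: |R|=0.4807
R=−1: 1+10/13x = −1+3/13x ⇒ -7/13x=2 ⇒ x=2/(-7/13)=-3.7143
Confirm numerically:
  x=-2.636: |R|=0.63899 <1
  x=-2.087: |R|=0.40860 <1
  x=-1.543: |R|=0.13784 <1
  x=-4.127: |R|=1.11383 >1
  x=-3.980: |R|=1.07458 >1
Interval (-3.7143, 0).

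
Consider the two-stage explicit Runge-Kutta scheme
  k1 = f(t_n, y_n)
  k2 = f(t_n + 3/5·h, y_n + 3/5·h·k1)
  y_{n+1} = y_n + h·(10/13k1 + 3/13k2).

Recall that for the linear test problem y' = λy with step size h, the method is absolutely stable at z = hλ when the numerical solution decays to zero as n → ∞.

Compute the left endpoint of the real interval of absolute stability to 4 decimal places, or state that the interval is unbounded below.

Test eqn y'=λy, z=hλ:
  k1=λy_n ⇒ h·k1=z·y_n;  k2=λ(1+3/5z)y_n ⇒ h·k2=z(1+3/5z)y_n
  y_{n+1}/y_n = 1 + 10/13z + 3/13z(1+3/5z) = 1 + z + 9/65z²
  R(z) = 1 + z + 9/65z².

Boundary: |R(x)|=1, x<0.
x=-1.53: |R|=0.2059
R=1: x+9/65x²=0 ⇒ x=−65/9=-7.2222; min R=1−1/(4·9/65)=-0.8056>−1
Confirm numerically:
  x=-6.082: |R|=0.03979 <1
  x=-4.903: |R|=0.57447 <1
  x=-4.568: |R|=0.67878 <1
  x=-7.742: |R|=1.55719 >1
  x=-7.499: |R|=1.28738 >1
  x=-7.482: |R|=1.26912 >1
Stable set (-7.2222, 0).

z* = -7.2222.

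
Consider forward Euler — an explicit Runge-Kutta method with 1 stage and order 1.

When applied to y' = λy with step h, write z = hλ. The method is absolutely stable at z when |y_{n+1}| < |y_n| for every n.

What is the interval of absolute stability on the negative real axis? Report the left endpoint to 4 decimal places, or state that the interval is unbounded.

Set f=λy, z=hλ:
  order 1, 1-stage ⇒ R(z)=1+z
  (e.g. R(-1.47)=-0.47000, |R|=0.47000)

Need |R(x)|<1, x<0.
x=-1.47: |R|=0.4700
|R(-2.24)|=1.2400 |R(-1.14)|=0.1400 |R(-0.7)|=0.3000
Bisect:
  x_lo=-2.7343 |R|=1.7343  x_hi=-0.2595 |R|=0.7405
  mid=-1.49690 |R|=0.49690 →hi
  mid=-2.11559 |R|=1.11559 →lo
  mid=-1.80625 |R|=0.80625 →hi
  mid=-1.96092 |R|=0.96092 →hi
  mid=-2.03826 |R|=1.03826 →lo
  mid=-1.99959 |R|=0.99959 →hi
  mid=-2.01892 |R|=1.01892 →lo
  mid=-2.00925 |R|=1.00925 →lo
  mid=-2.00442 |R|=1.00442 →lo
  mid=-2.00200 |R|=1.00200 →lo
  ...
  [-2.00004,-1.99989] ⇒ x*=-2.0000
So |R|<1 on (-2.0000, 0).

z∈(-2.0000,0).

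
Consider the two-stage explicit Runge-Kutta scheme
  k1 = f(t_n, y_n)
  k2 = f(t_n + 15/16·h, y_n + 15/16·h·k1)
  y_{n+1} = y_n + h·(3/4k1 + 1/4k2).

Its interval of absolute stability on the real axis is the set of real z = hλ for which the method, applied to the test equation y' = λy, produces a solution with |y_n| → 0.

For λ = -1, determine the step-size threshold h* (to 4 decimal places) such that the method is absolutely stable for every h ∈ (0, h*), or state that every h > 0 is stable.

(-4.2667,0); λ=-1 ⇒ h* = (64/15)/1 = 4.2667.

Test eqn y'=λy, z=hλ:
  k1=λy_n ⇒ h·k1=z·y_n;  k2=λ(1+15/16z)y_n ⇒ h·k2=z(1+15/16z)y_n
  y_{n+1}/y_n = 1 + 3/4z + 1/4z(1+15/16z) = 1 + z + 15/64z²
  so R(z) = 1 + z + 15/64z².

Need |R(x)|<1, x<0.
x=-0.59: |R|=0.4916
R=1: x+15/64x²=0 ⇒ x=−64/15=-4.2667; min R=1−1/(4·15/64)=-0.0667>−1
Confirm numerically:
  x=-3.280: |R|=0.24150 <1
  x=-2.657: |R|=0.00239 <1
  x=-2.636: |R|=0.00745 <1
  x=-4.623: |R|=1.38609 >1
  x=-4.507: |R|=1.25387 >1
Stable set (-4.2667, 0).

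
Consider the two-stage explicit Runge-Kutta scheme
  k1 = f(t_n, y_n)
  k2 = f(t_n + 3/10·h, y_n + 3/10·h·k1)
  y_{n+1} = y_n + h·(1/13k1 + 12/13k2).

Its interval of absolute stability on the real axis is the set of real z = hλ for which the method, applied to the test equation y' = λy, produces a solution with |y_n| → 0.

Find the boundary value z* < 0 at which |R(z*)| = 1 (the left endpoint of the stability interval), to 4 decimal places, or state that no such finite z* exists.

Test eqn y'=λy, z=hλ:
  k1=λy_n ⇒ h·k1=z·y_n;  k2=λ(1+3/10z)y_n ⇒ h·k2=z(1+3/10z)y_n
  y_{n+1}/y_n = 1 + 1/13z + 12/13z(1+3/10z) = 1 + z + 18/65z²
  ⇒ R(z) = 1 + z + 18/65z².

Solve |R(x)|<1 on ℝ⁻.
x=-0.35: |R|=0.6839
R=1: x+18/65x²=0 ⇒ x=−65/18=-3.6111; min R=1−1/(4·18/65)=0.0972>−1
Confirm numerically:
  x=-3.358: |R|=0.76463 <1
  x=-3.254: |R|=0.67820 <1
  x=-3.175: |R|=0.61656 <1
  x=-2.097: |R|=0.12074 <1
  x=-3.805: |R|=1.20430 >1
  x=-3.756: |R|=1.15070 >1
So |R|<1 on (-3.6111, 0).

z* = -3.6111.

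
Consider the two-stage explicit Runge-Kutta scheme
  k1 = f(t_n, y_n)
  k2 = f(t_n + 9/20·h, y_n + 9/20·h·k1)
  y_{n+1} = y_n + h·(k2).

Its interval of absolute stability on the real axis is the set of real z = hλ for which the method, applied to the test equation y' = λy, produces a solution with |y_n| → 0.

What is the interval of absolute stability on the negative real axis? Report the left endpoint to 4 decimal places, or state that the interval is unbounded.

z∈(-2.2222,0).

On y'=λy, z=hλ:
  k1=λy_n ⇒ h·k1=z·y_n;  k2=λ(1+9/20z)y_n ⇒ h·k2=z(1+9/20z)y_n
  y_{n+1}/y_n = 1 + z(1+9/20z) = 1 + z + 9/20z²
  ⇒ R(z) = 1 + z + 9/20z².

Need |R(x)|<1, x<0.
x=-0.68: |R|=0.5281
R=1: x+9/20x²=0 ⇒ x=−20/9=-2.2222; min R=1−1/(4·9/20)=0.4444>−1
Confirm numerically:
  x=-2.091: |R|=0.87653 <1
  x=-1.934: |R|=0.74916 <1
  x=-1.488: |R|=0.50836 <1
  x=-2.483: |R|=1.29138 >1
  x=-2.426: |R|=1.22246 >1
Interval (-2.2222, 0).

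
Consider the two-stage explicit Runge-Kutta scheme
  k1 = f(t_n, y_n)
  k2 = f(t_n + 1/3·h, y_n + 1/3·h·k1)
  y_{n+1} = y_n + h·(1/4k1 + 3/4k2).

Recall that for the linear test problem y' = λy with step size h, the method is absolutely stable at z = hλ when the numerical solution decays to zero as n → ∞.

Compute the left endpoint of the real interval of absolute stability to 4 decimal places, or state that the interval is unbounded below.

On y'=λy, z=hλ:
  k1=λy_n ⇒ h·k1=z·y_n;  k2=λ(1+1/3z)y_n ⇒ h·k2=z(1+1/3z)y_n
  y_{n+1}/y_n = 1 + 1/4z + 3/4z(1+1/3z) = 1 + z + 1/4z²
  R(z) = 1 + z + 1/4z².

Boundary: |R(x)|=1, x<0.
x=-0.65: |R|=0.4556
R=1: x+1/4x²=0 ⇒ x=−4=-4.0000; min R=1−1/(4·1/4)=0.0000>−1
Confirm numerically:
  x=-3.680: |R|=0.70560 <1
  x=-2.646: |R|=0.10433 <1
  x=-2.416: |R|=0.04326 <1
  x=-1.784: |R|=0.01166 <1
  x=-4.542: |R|=1.61544 >1
  x=-4.217: |R|=1.22877 >1
So |R|<1 on (-4.0000, 0).

left endpoint -4.0000.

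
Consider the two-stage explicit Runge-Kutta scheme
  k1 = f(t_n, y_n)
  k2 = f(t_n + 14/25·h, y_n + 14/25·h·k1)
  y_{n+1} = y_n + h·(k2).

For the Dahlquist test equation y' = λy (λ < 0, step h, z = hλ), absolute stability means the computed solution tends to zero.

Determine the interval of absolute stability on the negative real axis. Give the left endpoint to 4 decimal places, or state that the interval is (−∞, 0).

z∈(-1.7857,0).

With y'=λy (z=hλ):
  k1=λy_n ⇒ h·k1=z·y_n;  k2=λ(1+14/25z)y_n ⇒ h·k2=z(1+14/25z)y_n
  y_{n+1}/y_n = 1 + z(1+14/25z) = 1 + z + 14/25z²
  R(z) = 1 + z + 14/25z².

Need |R(x)|<1, x<0.
x=-0.53: |R|=0.6273
R=1: x+14/25x²=0 ⇒ x=−25/14=-1.7857; min R=1−1/(4·14/25)=0.5536>−1
Confirm numerically:
  x=-0.977: |R|=0.55754 <1
  x=-0.819: |R|=0.55663 <1
  x=-0.805: |R|=0.55789 <1
  x=-2.008: |R|=1.24996 >1
  x=-1.883: |R|=1.10259 >1
Interval (-1.7857, 0).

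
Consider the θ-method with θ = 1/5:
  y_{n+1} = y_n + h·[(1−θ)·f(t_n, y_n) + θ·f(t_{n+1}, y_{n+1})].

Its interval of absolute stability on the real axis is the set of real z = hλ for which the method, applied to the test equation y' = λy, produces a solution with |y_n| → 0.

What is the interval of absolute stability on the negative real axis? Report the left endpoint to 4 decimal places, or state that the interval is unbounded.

(-3.3333, 0).

With y'=λy (z=hλ):
  y_{n+1} = y_n + z·[4/5·y_n + 1/5·y_{n+1}] ⇒ (1 − 1/5z)y_{n+1} = (1 + 4/5z)y_n
  ⇒ R(z) = (1 + 4/5z)/(1 − 1/5z).

Need |R(x)|<1, x<0.
x=-1.62: |R|=0.2236
R=−1: 1+4/5x = −1+1/5x ⇒ -3/5x=2 ⇒ x=2/(-3/5)=-3.3333
Confirm numerically:
  x=-3.036: |R|=0.88900 <1
  x=-2.953: |R|=0.85653 <1
  x=-1.682: |R|=0.25861 <1
  x=-3.666: |R|=1.11516 >1
  x=-3.541: |R|=1.07294 >1
Interval (-3.3333, 0).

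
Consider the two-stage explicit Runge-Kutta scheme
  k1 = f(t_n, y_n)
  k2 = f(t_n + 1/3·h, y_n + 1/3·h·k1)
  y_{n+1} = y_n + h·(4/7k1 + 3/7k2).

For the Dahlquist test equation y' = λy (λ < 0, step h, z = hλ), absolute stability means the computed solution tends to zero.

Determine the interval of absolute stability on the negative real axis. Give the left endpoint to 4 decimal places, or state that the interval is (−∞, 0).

(-7.0000, 0).

Set f=λy, z=hλ:
  k1=λy_n ⇒ h·k1=z·y_n;  k2=λ(1+1/3z)y_n ⇒ h·k2=z(1+1/3z)y_n
  y_{n+1}/y_n = 1 + 4/7z + 3/7z(1+1/3z) = 1 + z + 1/7z²
  ⇒ R(z) = 1 + z + 1/7z².

Boundary: |R(x)|=1, x<0.
x=-1.65: |R|=0.2611
R=1: x+1/7x²=0 ⇒ x=−7=-7.0000; min R=1−1/(4·1/7)=-0.7500>−1
Confirm numerically:
  x=-5.391: |R|=0.23916 <1
  x=-3.799: |R|=0.73723 <1
  x=-2.978: |R|=0.71107 <1
  x=-7.599: |R|=1.65026 >1
  x=-7.126: |R|=1.12827 >1
  x=-7.046: |R|=1.04630 >1
So |R|<1 on (-7.0000, 0).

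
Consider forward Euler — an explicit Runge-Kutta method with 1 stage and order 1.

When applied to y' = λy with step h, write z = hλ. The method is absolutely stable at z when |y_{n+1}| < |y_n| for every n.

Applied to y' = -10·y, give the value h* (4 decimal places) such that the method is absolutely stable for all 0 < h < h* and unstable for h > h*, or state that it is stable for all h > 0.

(-2.0000,0); λ=-10 ⇒ h* = 0.2000.

Test eqn y'=λy, z=hλ:
  order 1, 1-stage ⇒ R(z)=1+z
  (e.g. R(-1.33)=-0.33000, |R|=0.33000)

Need |R(x)|<1, x<0.
x=-1.33: |R|=0.3300
|R(-1.37)|=0.3700 |R(-1.28)|=0.2800 |R(-1.18)|=0.1800
Bisect:
  x_lo=-2.8439 |R|=1.8439  x_hi=-0.2692 |R|=0.7308
  mid=-1.55655 |R|=0.55655 →hi
  mid=-2.20022 |R|=1.20022 →lo
  mid=-1.87839 |R|=0.87839 →hi
  mid=-2.03931 |R|=1.03931 →lo
  mid=-1.95885 |R|=0.95885 →hi
  mid=-1.99908 |R|=0.99908 →hi
  mid=-2.01919 |R|=1.01919 →lo
  ...
  [-2.00002,-1.99986] ⇒ x*=-2.0000
So |R|<1 on (-2.0000, 0).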